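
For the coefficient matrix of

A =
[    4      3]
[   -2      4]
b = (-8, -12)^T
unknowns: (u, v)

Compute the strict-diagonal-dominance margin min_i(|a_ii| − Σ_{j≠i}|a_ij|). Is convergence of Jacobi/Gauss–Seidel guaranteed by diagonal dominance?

1

row 1: |4| − (3) = 1
row 2: |4| − (2) = 2
minimum over rows = 1 → strictly diagonally dominant (convergence guaranteed)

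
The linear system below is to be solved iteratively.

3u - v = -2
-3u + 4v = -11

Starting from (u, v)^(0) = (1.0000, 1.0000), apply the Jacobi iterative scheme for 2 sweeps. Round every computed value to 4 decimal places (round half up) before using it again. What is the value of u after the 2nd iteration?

-1.3333

Iteration 1:
  u = (-2 - (-1)·1.0000) / (3) = -0.3333
  v = (-11 - (-3)·1.0000) / (4) = -2.0000
Iteration 2:
  u = (-2 - (-1)·-2.0000) / (3) = -1.3333
  v = (-11 - (-3)·-0.3333) / (4) = -3.0000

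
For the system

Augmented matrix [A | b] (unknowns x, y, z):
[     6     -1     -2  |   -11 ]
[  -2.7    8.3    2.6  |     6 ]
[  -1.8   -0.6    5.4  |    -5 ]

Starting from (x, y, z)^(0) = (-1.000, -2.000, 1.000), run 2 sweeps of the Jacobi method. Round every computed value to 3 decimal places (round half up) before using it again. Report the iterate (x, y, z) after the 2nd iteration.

(-2.313, 0.591, -1.528)

Iteration 1:
  x = (-11 - (-1)·-2.000 - (-2)·1.000) / (6) = -1.833
  y = (6 - (-2.7)·-1.000 - (2.6)·1.000) / (8.3) = 0.084
  z = (-5 - (-1.8)·-1.000 - (-0.6)·-2.000) / (5.4) = -1.481
Iteration 2:
  x = (-11 - (-1)·0.084 - (-2)·-1.481) / (6) = -2.313
  y = (6 - (-2.7)·-1.833 - (2.6)·-1.481) / (8.3) = 0.591
  z = (-5 - (-1.8)·-1.833 - (-0.6)·0.084) / (5.4) = -1.528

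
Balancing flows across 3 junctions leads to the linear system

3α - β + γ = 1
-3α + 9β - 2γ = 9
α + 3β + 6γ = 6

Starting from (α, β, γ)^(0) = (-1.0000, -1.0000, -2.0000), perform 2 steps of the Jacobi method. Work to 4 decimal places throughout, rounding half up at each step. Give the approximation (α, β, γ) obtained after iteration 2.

(-0.1482, 1.5926, 0.7778)

Iteration 1:
  α = (1 - (-1)·-1.0000 - (1)·-2.0000) / (3) = 0.6667
  β = (9 - (-3)·-1.0000 - (-2)·-2.0000) / (9) = 0.2222
  γ = (6 - (1)·-1.0000 - (3)·-1.0000) / (6) = 1.6667
Iteration 2:
  α = (1 - (-1)·0.2222 - (1)·1.6667) / (3) = -0.1482
  β = (9 - (-3)·0.6667 - (-2)·1.6667) / (9) = 1.5926
  γ = (6 - (1)·0.6667 - (3)·0.2222) / (6) = 0.7778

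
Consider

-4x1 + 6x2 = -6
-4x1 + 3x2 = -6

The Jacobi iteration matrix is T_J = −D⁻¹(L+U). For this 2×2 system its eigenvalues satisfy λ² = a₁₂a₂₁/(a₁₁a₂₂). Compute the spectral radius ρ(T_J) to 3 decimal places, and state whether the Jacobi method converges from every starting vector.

1.414

a₁₂a₂₁/(a₁₁a₂₂) = (6)·(-4) / ((-4)·(3)) = 2.000000
ρ = √|2.000000| = √2.000000 = 1.414
ρ > 1, so Jacobi diverges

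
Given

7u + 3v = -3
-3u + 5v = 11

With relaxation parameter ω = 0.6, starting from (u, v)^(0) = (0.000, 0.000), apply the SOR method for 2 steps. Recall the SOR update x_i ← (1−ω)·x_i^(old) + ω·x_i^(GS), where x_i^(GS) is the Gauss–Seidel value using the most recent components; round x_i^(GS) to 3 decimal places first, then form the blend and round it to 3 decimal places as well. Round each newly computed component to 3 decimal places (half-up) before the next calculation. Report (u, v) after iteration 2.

(-0.676, 1.568)

Iteration 1:
  u: GS value = (-3 - (3)·0.000) / (7) = -0.429;  u ← (1−ω)·0.000 + ω·-0.429 = -0.257
  v: GS value = (11 - (-3)·-0.257) / (5) = 2.046;  v ← (1−ω)·0.000 + ω·2.046 = 1.228
Iteration 2:
  u: GS value = (-3 - (3)·1.228) / (7) = -0.955;  u ← (1−ω)·-0.257 + ω·-0.955 = -0.676
  v: GS value = (11 - (-3)·-0.676) / (5) = 1.794;  v ← (1−ω)·1.228 + ω·1.794 = 1.568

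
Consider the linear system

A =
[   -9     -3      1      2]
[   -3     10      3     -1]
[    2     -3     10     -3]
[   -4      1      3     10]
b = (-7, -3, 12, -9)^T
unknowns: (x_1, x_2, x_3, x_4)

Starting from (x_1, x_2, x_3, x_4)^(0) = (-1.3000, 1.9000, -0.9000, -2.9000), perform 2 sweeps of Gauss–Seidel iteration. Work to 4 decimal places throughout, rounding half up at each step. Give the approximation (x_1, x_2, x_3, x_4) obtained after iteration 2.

(0.7156, -0.2933, 0.6149, -0.7689)

Iteration 1:
  x_1 = (-7 - (-3)·1.9000 - (1)·-0.9000 - (2)·-2.9000) / (-9) = -0.6000
  x_2 = (-3 - (-3)·-0.6000 - (3)·-0.9000 - (-1)·-2.9000) / (10) = -0.5000
  x_3 = (12 - (2)·-0.6000 - (-3)·-0.5000 - (-3)·-2.9000) / (10) = 0.3000
  x_4 = (-9 - (-4)·-0.6000 - (1)·-0.5000 - (3)·0.3000) / (10) = -1.1800
Iteration 2:
  x_1 = (-7 - (-3)·-0.5000 - (1)·0.3000 - (2)·-1.1800) / (-9) = 0.7156
  x_2 = (-3 - (-3)·0.7156 - (3)·0.3000 - (-1)·-1.1800) / (10) = -0.2933
  x_3 = (12 - (2)·0.7156 - (-3)·-0.2933 - (-3)·-1.1800) / (10) = 0.6149
  x_4 = (-9 - (-4)·0.7156 - (1)·-0.2933 - (3)·0.6149) / (10) = -0.7689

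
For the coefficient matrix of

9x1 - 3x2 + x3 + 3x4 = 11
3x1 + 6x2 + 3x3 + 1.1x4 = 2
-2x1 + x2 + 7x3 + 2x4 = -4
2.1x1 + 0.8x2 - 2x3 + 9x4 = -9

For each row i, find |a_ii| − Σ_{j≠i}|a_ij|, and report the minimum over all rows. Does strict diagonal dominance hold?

-1.1

row 1: |9| − (3+1+3) = 2
row 2: |6| − (3+3+1.1) = -1.1
row 3: |7| − (2+1+2) = 2
row 4: |9| − (2.1+0.8+2) = 4.1
minimum over rows = -1.1 → not strictly diagonally dominant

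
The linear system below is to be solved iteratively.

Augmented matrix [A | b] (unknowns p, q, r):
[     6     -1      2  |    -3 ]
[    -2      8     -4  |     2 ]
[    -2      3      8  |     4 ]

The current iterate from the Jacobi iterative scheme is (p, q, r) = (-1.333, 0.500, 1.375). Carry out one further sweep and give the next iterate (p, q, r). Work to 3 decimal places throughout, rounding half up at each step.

(-0.875, 0.604, -0.021)

One sweep:
  p = (-3 - (-1)·0.500 - (2)·1.375) / (6) = -0.875
  q = (2 - (-2)·-1.333 - (-4)·1.375) / (8) = 0.604
  r = (4 - (-2)·-1.333 - (3)·0.500) / (8) = -0.021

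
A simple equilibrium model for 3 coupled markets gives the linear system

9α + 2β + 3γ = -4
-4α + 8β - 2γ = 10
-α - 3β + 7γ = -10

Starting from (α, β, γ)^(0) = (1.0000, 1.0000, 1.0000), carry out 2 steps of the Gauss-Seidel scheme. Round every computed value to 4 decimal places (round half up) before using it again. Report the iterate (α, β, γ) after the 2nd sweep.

(-0.2857, 0.8214, -1.1174)

Iteration 1:
  α = (-4 - (2)·1.0000 - (3)·1.0000) / (9) = -1.0000
  β = (10 - (-4)·-1.0000 - (-2)·1.0000) / (8) = 1.0000
  γ = (-10 - (-1)·-1.0000 - (-3)·1.0000) / (7) = -1.1429
Iteration 2:
  α = (-4 - (2)·1.0000 - (3)·-1.1429) / (9) = -0.2857
  β = (10 - (-4)·-0.2857 - (-2)·-1.1429) / (8) = 0.8214
  γ = (-10 - (-1)·-0.2857 - (-3)·0.8214) / (7) = -1.1174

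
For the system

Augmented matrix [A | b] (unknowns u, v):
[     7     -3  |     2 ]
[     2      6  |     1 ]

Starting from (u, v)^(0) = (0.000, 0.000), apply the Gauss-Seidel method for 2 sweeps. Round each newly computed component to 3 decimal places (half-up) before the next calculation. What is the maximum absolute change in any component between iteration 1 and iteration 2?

Iteration 1:
  u = (2 - (-3)·0.000) / (7) = 0.286
  v = (1 - (2)·0.286) / (6) = 0.071
Iteration 2:
  u = (2 - (-3)·0.071) / (7) = 0.316
  v = (1 - (2)·0.316) / (6) = 0.061
Change: (0.030, -0.010) → max |·| = 0.030

0.030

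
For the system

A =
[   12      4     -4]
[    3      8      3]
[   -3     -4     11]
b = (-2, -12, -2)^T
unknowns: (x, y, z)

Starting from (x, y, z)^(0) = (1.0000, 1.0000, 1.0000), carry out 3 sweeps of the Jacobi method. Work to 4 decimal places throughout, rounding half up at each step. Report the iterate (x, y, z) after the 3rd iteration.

(0.0208, -1.3835, -0.5661)

Iteration 1:
  x = (-2 - (4)·1.0000 - (-4)·1.0000) / (12) = -0.1667
  y = (-12 - (3)·1.0000 - (3)·1.0000) / (8) = -2.2500
  z = (-2 - (-3)·1.0000 - (-4)·1.0000) / (11) = 0.4545
Iteration 2:
  x = (-2 - (4)·-2.2500 - (-4)·0.4545) / (12) = 0.7348
  y = (-12 - (3)·-0.1667 - (3)·0.4545) / (8) = -1.6079
  z = (-2 - (-3)·-0.1667 - (-4)·-2.2500) / (11) = -1.0455
Iteration 3:
  x = (-2 - (4)·-1.6079 - (-4)·-1.0455) / (12) = 0.0208
  y = (-12 - (3)·0.7348 - (3)·-1.0455) / (8) = -1.3835
  z = (-2 - (-3)·0.7348 - (-4)·-1.6079) / (11) = -0.5661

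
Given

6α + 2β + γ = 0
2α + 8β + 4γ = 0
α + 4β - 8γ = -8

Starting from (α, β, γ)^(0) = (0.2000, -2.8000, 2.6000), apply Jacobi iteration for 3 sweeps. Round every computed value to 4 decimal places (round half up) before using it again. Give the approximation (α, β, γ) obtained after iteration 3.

Iteration 1:
  α = (0 - (2)·-2.8000 - (1)·2.6000) / (6) = 0.5000
  β = (0 - (2)·0.2000 - (4)·2.6000) / (8) = -1.3500
  γ = (-8 - (1)·0.2000 - (4)·-2.8000) / (-8) = -0.3750
Iteration 2:
  α = (0 - (2)·-1.3500 - (1)·-0.3750) / (6) = 0.5125
  β = (0 - (2)·0.5000 - (4)·-0.3750) / (8) = 0.0625
  γ = (-8 - (1)·0.5000 - (4)·-1.3500) / (-8) = 0.3875
Iteration 3:
  α = (0 - (2)·0.0625 - (1)·0.3875) / (6) = -0.0854
  β = (0 - (2)·0.5125 - (4)·0.3875) / (8) = -0.3219
  γ = (-8 - (1)·0.5125 - (4)·0.0625) / (-8) = 1.0953

(-0.0854, -0.3219, 1.0953)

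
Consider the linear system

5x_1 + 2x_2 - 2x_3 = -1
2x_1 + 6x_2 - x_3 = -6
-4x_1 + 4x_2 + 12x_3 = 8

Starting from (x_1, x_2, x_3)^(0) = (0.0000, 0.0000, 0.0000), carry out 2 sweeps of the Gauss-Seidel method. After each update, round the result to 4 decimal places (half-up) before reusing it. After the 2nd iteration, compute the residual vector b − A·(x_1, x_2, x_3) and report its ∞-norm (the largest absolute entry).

0.7426

Iteration 1:
  x_1 = (-1 - (2)·0.0000 - (-2)·0.0000) / (5) = -0.2000
  x_2 = (-6 - (2)·-0.2000 - (-1)·0.0000) / (6) = -0.9333
  x_3 = (8 - (-4)·-0.2000 - (4)·-0.9333) / (12) = 0.9111
Iteration 2:
  x_1 = (-1 - (2)·-0.9333 - (-2)·0.9111) / (5) = 0.5378
  x_2 = (-6 - (2)·0.5378 - (-1)·0.9111) / (6) = -1.0274
  x_3 = (8 - (-4)·0.5378 - (4)·-1.0274) / (12) = 1.1884
Residual b − A·x = (0.7426, 0.2772, 0.0000); ∞-norm = 0.7426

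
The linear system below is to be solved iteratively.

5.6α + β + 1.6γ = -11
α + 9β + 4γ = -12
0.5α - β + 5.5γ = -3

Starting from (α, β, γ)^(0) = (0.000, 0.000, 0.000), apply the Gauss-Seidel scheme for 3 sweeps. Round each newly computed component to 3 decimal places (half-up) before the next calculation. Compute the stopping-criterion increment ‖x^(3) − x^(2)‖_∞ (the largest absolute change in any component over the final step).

0.040

Iteration 1:
  α = (-11 - (1)·0.000 - (1.6)·0.000) / (5.6) = -1.964
  β = (-12 - (1)·-1.964 - (4)·0.000) / (9) = -1.115
  γ = (-3 - (0.5)·-1.964 - (-1)·-1.115) / (5.5) = -0.570
Iteration 2:
  α = (-11 - (1)·-1.115 - (1.6)·-0.570) / (5.6) = -1.602
  β = (-12 - (1)·-1.602 - (4)·-0.570) / (9) = -0.902
  γ = (-3 - (0.5)·-1.602 - (-1)·-0.902) / (5.5) = -0.564
Iteration 3:
  α = (-11 - (1)·-0.902 - (1.6)·-0.564) / (5.6) = -1.642
  β = (-12 - (1)·-1.642 - (4)·-0.564) / (9) = -0.900
  γ = (-3 - (0.5)·-1.642 - (-1)·-0.900) / (5.5) = -0.560
Change: (-0.040, 0.002, 0.004) → max |·| = 0.040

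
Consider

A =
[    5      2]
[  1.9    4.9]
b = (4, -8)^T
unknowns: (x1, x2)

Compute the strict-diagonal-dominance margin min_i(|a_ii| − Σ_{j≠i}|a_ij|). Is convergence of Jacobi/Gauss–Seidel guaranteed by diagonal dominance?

3

row 1: |5| − (2) = 3
row 2: |4.9| − (1.9) = 3
minimum over rows = 3 → strictly diagonally dominant (convergence guaranteed)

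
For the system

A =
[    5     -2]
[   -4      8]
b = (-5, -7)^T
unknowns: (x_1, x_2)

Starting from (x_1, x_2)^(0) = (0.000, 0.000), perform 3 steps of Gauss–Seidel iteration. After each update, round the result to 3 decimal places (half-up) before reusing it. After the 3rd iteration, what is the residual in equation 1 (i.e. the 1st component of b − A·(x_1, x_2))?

Iteration 1:
  x_1 = (-5 - (-2)·0.000) / (5) = -1.000
  x_2 = (-7 - (-4)·-1.000) / (8) = -1.375
Iteration 2:
  x_1 = (-5 - (-2)·-1.375) / (5) = -1.550
  x_2 = (-7 - (-4)·-1.550) / (8) = -1.650
Iteration 3:
  x_1 = (-5 - (-2)·-1.650) / (5) = -1.660
  x_2 = (-7 - (-4)·-1.660) / (8) = -1.705
Residual b − A·x = (-0.110, 0.000)

-0.110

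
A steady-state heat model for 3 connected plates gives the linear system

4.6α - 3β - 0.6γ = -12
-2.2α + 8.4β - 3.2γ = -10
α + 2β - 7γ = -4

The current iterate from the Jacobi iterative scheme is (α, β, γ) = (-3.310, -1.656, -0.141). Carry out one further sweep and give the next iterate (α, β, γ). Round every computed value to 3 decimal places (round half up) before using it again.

One sweep:
  α = (-12 - (-3)·-1.656 - (-0.6)·-0.141) / (4.6) = -3.707
  β = (-10 - (-2.2)·-3.310 - (-3.2)·-0.141) / (8.4) = -2.111
  γ = (-4 - (1)·-3.310 - (2)·-1.656) / (-7) = -0.375

(-3.707, -2.111, -0.375)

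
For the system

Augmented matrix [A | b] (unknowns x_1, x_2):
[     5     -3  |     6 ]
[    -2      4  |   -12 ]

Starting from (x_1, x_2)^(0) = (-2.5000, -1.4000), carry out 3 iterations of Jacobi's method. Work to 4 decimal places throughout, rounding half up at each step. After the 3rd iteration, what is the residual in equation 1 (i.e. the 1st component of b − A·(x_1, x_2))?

Iteration 1:
  x_1 = (6 - (-3)·-1.4000) / (5) = 0.3600
  x_2 = (-12 - (-2)·-2.5000) / (4) = -4.2500
Iteration 2:
  x_1 = (6 - (-3)·-4.2500) / (5) = -1.3500
  x_2 = (-12 - (-2)·0.3600) / (4) = -2.8200
Iteration 3:
  x_1 = (6 - (-3)·-2.8200) / (5) = -0.4920
  x_2 = (-12 - (-2)·-1.3500) / (4) = -3.6750
Residual b − A·x = (-2.5650, 1.7160)

-2.5650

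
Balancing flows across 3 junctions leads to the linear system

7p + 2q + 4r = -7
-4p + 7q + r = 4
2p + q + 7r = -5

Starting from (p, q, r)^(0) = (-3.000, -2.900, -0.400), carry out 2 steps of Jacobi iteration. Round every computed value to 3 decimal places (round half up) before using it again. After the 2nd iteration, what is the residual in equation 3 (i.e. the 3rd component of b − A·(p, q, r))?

Iteration 1:
  p = (-7 - (2)·-2.900 - (4)·-0.400) / (7) = 0.057
  q = (4 - (-4)·-3.000 - (1)·-0.400) / (7) = -1.086
  r = (-5 - (2)·-3.000 - (1)·-2.900) / (7) = 0.557
Iteration 2:
  p = (-7 - (2)·-1.086 - (4)·0.557) / (7) = -1.008
  q = (4 - (-4)·0.057 - (1)·0.557) / (7) = 0.524
  r = (-5 - (2)·0.057 - (1)·-1.086) / (7) = -0.575
Residual b − A·x = (1.308, -3.125, 0.517)

0.517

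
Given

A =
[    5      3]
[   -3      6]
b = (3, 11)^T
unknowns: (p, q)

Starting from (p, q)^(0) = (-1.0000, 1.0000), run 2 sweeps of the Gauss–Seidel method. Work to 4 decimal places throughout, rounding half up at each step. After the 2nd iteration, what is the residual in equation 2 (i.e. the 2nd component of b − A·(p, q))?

0.0002

Iteration 1:
  p = (3 - (3)·1.0000) / (5) = 0.0000
  q = (11 - (-3)·0.0000) / (6) = 1.8333
Iteration 2:
  p = (3 - (3)·1.8333) / (5) = -0.5000
  q = (11 - (-3)·-0.5000) / (6) = 1.5833
Residual b − A·x = (0.7501, 0.0002)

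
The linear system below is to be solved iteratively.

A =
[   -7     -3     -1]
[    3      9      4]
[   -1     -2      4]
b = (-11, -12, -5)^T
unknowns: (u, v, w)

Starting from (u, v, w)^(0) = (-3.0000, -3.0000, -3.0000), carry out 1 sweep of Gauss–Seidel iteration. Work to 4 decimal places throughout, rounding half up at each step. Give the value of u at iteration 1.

Iteration 1:
  u = (-11 - (-3)·-3.0000 - (-1)·-3.0000) / (-7) = 3.2857
  v = (-12 - (3)·3.2857 - (4)·-3.0000) / (9) = -1.0952
  w = (-5 - (-1)·3.2857 - (-2)·-1.0952) / (4) = -0.9762

3.2857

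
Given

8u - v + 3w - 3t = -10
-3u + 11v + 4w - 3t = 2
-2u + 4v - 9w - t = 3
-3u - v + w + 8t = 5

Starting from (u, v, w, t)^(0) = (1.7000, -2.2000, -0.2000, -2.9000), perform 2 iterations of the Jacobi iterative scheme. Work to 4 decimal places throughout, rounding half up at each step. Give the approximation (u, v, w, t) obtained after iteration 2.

(-0.3669, 0.2629, 0.0857, -0.1648)

Iteration 1:
  u = (-10 - (-1)·-2.2000 - (3)·-0.2000 - (-3)·-2.9000) / (8) = -2.5375
  v = (2 - (-3)·1.7000 - (4)·-0.2000 - (-3)·-2.9000) / (11) = -0.0727
  w = (3 - (-2)·1.7000 - (4)·-2.2000 - (-1)·-2.9000) / (-9) = -1.3667
  t = (5 - (-3)·1.7000 - (-1)·-2.2000 - (1)·-0.2000) / (8) = 1.0125
Iteration 2:
  u = (-10 - (-1)·-0.0727 - (3)·-1.3667 - (-3)·1.0125) / (8) = -0.3669
  v = (2 - (-3)·-2.5375 - (4)·-1.3667 - (-3)·1.0125) / (11) = 0.2629
  w = (3 - (-2)·-2.5375 - (4)·-0.0727 - (-1)·1.0125) / (-9) = 0.0857
  t = (5 - (-3)·-2.5375 - (-1)·-0.0727 - (1)·-1.3667) / (8) = -0.1648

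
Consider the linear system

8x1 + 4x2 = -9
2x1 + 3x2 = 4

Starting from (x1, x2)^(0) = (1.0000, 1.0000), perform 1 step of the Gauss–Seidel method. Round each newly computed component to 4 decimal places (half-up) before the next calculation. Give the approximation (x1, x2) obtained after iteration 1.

Iteration 1:
  x1 = (-9 - (4)·1.0000) / (8) = -1.6250
  x2 = (4 - (2)·-1.6250) / (3) = 2.4167

(-1.6250, 2.4167)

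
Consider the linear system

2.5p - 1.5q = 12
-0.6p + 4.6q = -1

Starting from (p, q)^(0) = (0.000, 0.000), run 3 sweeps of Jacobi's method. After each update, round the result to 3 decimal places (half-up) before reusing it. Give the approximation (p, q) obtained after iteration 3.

(5.045, 0.392)

Iteration 1:
  p = (12 - (-1.5)·0.000) / (2.5) = 4.800
  q = (-1 - (-0.6)·0.000) / (4.6) = -0.217
Iteration 2:
  p = (12 - (-1.5)·-0.217) / (2.5) = 4.670
  q = (-1 - (-0.6)·4.800) / (4.6) = 0.409
Iteration 3:
  p = (12 - (-1.5)·0.409) / (2.5) = 5.045
  q = (-1 - (-0.6)·4.670) / (4.6) = 0.392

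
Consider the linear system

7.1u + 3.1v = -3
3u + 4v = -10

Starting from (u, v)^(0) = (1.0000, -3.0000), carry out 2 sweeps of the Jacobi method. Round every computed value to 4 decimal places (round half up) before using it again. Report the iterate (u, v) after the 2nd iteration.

(0.9965, -3.1655)

Iteration 1:
  u = (-3 - (3.1)·-3.0000) / (7.1) = 0.8873
  v = (-10 - (3)·1.0000) / (4) = -3.2500
Iteration 2:
  u = (-3 - (3.1)·-3.2500) / (7.1) = 0.9965
  v = (-10 - (3)·0.8873) / (4) = -3.1655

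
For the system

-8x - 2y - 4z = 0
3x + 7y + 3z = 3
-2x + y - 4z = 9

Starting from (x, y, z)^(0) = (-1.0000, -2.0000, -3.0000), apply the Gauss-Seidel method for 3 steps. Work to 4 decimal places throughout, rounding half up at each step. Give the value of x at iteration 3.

1.0118

Iteration 1:
  x = (0 - (-2)·-2.0000 - (-4)·-3.0000) / (-8) = 2.0000
  y = (3 - (3)·2.0000 - (3)·-3.0000) / (7) = 0.8571
  z = (9 - (-2)·2.0000 - (1)·0.8571) / (-4) = -3.0357
Iteration 2:
  x = (0 - (-2)·0.8571 - (-4)·-3.0357) / (-8) = 1.3036
  y = (3 - (3)·1.3036 - (3)·-3.0357) / (7) = 1.1709
  z = (9 - (-2)·1.3036 - (1)·1.1709) / (-4) = -2.6091
Iteration 3:
  x = (0 - (-2)·1.1709 - (-4)·-2.6091) / (-8) = 1.0118
  y = (3 - (3)·1.0118 - (3)·-2.6091) / (7) = 1.1131
  z = (9 - (-2)·1.0118 - (1)·1.1131) / (-4) = -2.4776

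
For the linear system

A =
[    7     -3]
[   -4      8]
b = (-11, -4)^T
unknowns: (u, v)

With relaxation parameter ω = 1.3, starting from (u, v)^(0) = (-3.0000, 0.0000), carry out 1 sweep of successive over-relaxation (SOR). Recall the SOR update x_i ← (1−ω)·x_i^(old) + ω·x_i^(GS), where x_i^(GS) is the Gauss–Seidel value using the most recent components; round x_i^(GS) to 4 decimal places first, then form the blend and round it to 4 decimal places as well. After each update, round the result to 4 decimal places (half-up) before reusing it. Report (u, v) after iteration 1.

Iteration 1:
  u: GS value = (-11 - (-3)·0.0000) / (7) = -1.5714;  u ← (1−ω)·-3.0000 + ω·-1.5714 = -1.1428
  v: GS value = (-4 - (-4)·-1.1428) / (8) = -1.0714;  v ← (1−ω)·0.0000 + ω·-1.0714 = -1.3928

(-1.1428, -1.3928)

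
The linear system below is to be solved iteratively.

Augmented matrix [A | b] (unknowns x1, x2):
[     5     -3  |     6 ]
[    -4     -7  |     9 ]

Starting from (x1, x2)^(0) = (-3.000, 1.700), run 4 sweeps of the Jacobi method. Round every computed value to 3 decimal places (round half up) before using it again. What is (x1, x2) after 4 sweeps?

Iteration 1:
  x1 = (6 - (-3)·1.700) / (5) = 2.220
  x2 = (9 - (-4)·-3.000) / (-7) = 0.429
Iteration 2:
  x1 = (6 - (-3)·0.429) / (5) = 1.457
  x2 = (9 - (-4)·2.220) / (-7) = -2.554
Iteration 3:
  x1 = (6 - (-3)·-2.554) / (5) = -0.332
  x2 = (9 - (-4)·1.457) / (-7) = -2.118
Iteration 4:
  x1 = (6 - (-3)·-2.118) / (5) = -0.071
  x2 = (9 - (-4)·-0.332) / (-7) = -1.096

(-0.071, -1.096)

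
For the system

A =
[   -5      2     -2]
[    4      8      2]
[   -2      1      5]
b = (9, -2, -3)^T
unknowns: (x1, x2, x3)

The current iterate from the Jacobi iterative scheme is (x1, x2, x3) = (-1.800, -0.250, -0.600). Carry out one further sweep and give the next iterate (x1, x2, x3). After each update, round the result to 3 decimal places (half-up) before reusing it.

(-1.660, 0.800, -1.270)

One sweep:
  x1 = (9 - (2)·-0.250 - (-2)·-0.600) / (-5) = -1.660
  x2 = (-2 - (4)·-1.800 - (2)·-0.600) / (8) = 0.800
  x3 = (-3 - (-2)·-1.800 - (1)·-0.250) / (5) = -1.270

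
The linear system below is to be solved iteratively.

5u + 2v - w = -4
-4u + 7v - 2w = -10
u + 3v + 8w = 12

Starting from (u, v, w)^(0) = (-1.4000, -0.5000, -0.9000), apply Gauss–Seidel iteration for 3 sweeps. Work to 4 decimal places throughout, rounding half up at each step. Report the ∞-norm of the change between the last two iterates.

0.8363

Iteration 1:
  u = (-4 - (2)·-0.5000 - (-1)·-0.9000) / (5) = -0.7800
  v = (-10 - (-4)·-0.7800 - (-2)·-0.9000) / (7) = -2.1314
  w = (12 - (1)·-0.7800 - (3)·-2.1314) / (8) = 2.3968
Iteration 2:
  u = (-4 - (2)·-2.1314 - (-1)·2.3968) / (5) = 0.5319
  v = (-10 - (-4)·0.5319 - (-2)·2.3968) / (7) = -0.4398
  w = (12 - (1)·0.5319 - (3)·-0.4398) / (8) = 1.5984
Iteration 3:
  u = (-4 - (2)·-0.4398 - (-1)·1.5984) / (5) = -0.3044
  v = (-10 - (-4)·-0.3044 - (-2)·1.5984) / (7) = -1.1458
  w = (12 - (1)·-0.3044 - (3)·-1.1458) / (8) = 1.9677
Change: (-0.8363, -0.7060, 0.3693) → max |·| = 0.8363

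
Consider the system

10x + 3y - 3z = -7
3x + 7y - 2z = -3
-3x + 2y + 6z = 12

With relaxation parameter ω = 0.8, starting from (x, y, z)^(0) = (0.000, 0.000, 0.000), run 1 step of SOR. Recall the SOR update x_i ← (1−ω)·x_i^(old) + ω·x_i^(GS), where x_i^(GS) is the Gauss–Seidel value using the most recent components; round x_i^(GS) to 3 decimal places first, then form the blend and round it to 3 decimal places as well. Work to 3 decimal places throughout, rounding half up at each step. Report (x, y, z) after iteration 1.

(-0.560, -0.151, 1.416)

Iteration 1:
  x: GS value = (-7 - (3)·0.000 - (-3)·0.000) / (10) = -0.700;  x ← (1−ω)·0.000 + ω·-0.700 = -0.560
  y: GS value = (-3 - (3)·-0.560 - (-2)·0.000) / (7) = -0.189;  y ← (1−ω)·0.000 + ω·-0.189 = -0.151
  z: GS value = (12 - (-3)·-0.560 - (2)·-0.151) / (6) = 1.770;  z ← (1−ω)·0.000 + ω·1.770 = 1.416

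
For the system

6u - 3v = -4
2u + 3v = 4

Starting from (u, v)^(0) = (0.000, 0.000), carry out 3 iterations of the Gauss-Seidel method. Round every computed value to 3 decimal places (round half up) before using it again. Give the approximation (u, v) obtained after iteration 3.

Iteration 1:
  u = (-4 - (-3)·0.000) / (6) = -0.667
  v = (4 - (2)·-0.667) / (3) = 1.778
Iteration 2:
  u = (-4 - (-3)·1.778) / (6) = 0.222
  v = (4 - (2)·0.222) / (3) = 1.185
Iteration 3:
  u = (-4 - (-3)·1.185) / (6) = -0.074
  v = (4 - (2)·-0.074) / (3) = 1.383

(-0.074, 1.383)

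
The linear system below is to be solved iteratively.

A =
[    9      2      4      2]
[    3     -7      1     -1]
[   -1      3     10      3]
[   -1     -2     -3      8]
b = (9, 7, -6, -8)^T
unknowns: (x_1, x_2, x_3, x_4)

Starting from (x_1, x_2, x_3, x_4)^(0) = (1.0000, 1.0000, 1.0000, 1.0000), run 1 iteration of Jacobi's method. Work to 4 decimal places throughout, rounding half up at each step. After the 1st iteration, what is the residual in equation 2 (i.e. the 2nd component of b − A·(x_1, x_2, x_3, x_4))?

Iteration 1:
  x_1 = (9 - (2)·1.0000 - (4)·1.0000 - (2)·1.0000) / (9) = 0.1111
  x_2 = (7 - (3)·1.0000 - (1)·1.0000 - (-1)·1.0000) / (-7) = -0.5714
  x_3 = (-6 - (-1)·1.0000 - (3)·1.0000 - (3)·1.0000) / (10) = -1.1000
  x_4 = (-8 - (-1)·1.0000 - (-2)·1.0000 - (-3)·1.0000) / (8) = -0.2500
Residual b − A·x = (14.0429, 3.5169, 7.5753, -10.3317)

3.5169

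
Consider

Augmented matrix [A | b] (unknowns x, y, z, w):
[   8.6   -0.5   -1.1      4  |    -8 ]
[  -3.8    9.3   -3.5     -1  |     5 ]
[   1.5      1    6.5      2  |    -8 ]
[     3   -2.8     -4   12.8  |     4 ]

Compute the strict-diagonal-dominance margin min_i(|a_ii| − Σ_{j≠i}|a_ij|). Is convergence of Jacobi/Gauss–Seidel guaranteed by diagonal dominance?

1

row 1: |8.6| − (0.5+1.1+4) = 3
row 2: |9.3| − (3.8+3.5+1) = 1
row 3: |6.5| − (1.5+1+2) = 2
row 4: |12.8| − (3+2.8+4) = 3
minimum over rows = 1 → strictly diagonally dominant (convergence guaranteed)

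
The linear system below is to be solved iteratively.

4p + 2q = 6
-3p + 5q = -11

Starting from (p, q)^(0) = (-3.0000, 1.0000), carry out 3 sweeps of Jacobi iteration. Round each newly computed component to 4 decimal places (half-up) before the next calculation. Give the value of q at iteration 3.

Iteration 1:
  p = (6 - (2)·1.0000) / (4) = 1.0000
  q = (-11 - (-3)·-3.0000) / (5) = -4.0000
Iteration 2:
  p = (6 - (2)·-4.0000) / (4) = 3.5000
  q = (-11 - (-3)·1.0000) / (5) = -1.6000
Iteration 3:
  p = (6 - (2)·-1.6000) / (4) = 2.3000
  q = (-11 - (-3)·3.5000) / (5) = -0.1000

-0.1000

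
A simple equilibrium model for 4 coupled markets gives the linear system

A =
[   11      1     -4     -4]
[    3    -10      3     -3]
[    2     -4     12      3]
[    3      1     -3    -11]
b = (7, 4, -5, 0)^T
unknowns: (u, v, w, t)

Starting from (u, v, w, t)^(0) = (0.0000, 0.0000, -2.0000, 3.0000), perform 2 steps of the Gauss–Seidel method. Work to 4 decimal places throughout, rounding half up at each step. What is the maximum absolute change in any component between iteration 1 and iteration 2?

Iteration 1:
  u = (7 - (1)·0.0000 - (-4)·-2.0000 - (-4)·3.0000) / (11) = 1.0000
  v = (4 - (3)·1.0000 - (3)·-2.0000 - (-3)·3.0000) / (-10) = -1.6000
  w = (-5 - (2)·1.0000 - (-4)·-1.6000 - (3)·3.0000) / (12) = -1.8667
  t = (0 - (3)·1.0000 - (1)·-1.6000 - (-3)·-1.8667) / (-11) = 0.6364
Iteration 2:
  u = (7 - (1)·-1.6000 - (-4)·-1.8667 - (-4)·0.6364) / (11) = 0.3344
  v = (4 - (3)·0.3344 - (3)·-1.8667 - (-3)·0.6364) / (-10) = -1.0506
  w = (-5 - (2)·0.3344 - (-4)·-1.0506 - (3)·0.6364) / (12) = -0.9817
  t = (0 - (3)·0.3344 - (1)·-1.0506 - (-3)·-0.9817) / (-11) = 0.2634
Change: (-0.6656, 0.5494, 0.8850, -0.3730) → max |·| = 0.8850

0.8850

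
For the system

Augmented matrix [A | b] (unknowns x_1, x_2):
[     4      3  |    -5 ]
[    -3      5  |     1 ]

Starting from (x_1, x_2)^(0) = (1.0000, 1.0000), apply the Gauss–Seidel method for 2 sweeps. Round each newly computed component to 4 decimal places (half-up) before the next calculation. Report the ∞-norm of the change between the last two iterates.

Iteration 1:
  x_1 = (-5 - (3)·1.0000) / (4) = -2.0000
  x_2 = (1 - (-3)·-2.0000) / (5) = -1.0000
Iteration 2:
  x_1 = (-5 - (3)·-1.0000) / (4) = -0.5000
  x_2 = (1 - (-3)·-0.5000) / (5) = -0.1000
Change: (1.5000, 0.9000) → max |·| = 1.5000

1.5000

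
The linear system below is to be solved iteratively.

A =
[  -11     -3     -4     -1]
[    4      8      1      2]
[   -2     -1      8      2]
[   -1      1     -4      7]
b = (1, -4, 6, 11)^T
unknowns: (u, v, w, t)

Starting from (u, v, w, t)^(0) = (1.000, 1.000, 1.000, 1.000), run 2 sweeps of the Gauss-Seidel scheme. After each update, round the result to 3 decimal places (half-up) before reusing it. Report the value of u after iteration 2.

Iteration 1:
  u = (1 - (-3)·1.000 - (-4)·1.000 - (-1)·1.000) / (-11) = -0.818
  v = (-4 - (4)·-0.818 - (1)·1.000 - (2)·1.000) / (8) = -0.466
  w = (6 - (-2)·-0.818 - (-1)·-0.466 - (2)·1.000) / (8) = 0.237
  t = (11 - (-1)·-0.818 - (1)·-0.466 - (-4)·0.237) / (7) = 1.657
Iteration 2:
  u = (1 - (-3)·-0.466 - (-4)·0.237 - (-1)·1.657) / (-11) = -0.201
  v = (-4 - (4)·-0.201 - (1)·0.237 - (2)·1.657) / (8) = -0.843
  w = (6 - (-2)·-0.201 - (-1)·-0.843 - (2)·1.657) / (8) = 0.180
  t = (11 - (-1)·-0.201 - (1)·-0.843 - (-4)·0.180) / (7) = 1.766

-0.201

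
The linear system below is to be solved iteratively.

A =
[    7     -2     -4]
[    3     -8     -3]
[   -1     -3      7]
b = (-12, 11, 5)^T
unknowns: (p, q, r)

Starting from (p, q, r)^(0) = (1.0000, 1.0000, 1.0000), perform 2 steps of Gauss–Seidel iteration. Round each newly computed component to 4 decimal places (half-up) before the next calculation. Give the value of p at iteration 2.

Iteration 1:
  p = (-12 - (-2)·1.0000 - (-4)·1.0000) / (7) = -0.8571
  q = (11 - (3)·-0.8571 - (-3)·1.0000) / (-8) = -2.0714
  r = (5 - (-1)·-0.8571 - (-3)·-2.0714) / (7) = -0.2959
Iteration 2:
  p = (-12 - (-2)·-2.0714 - (-4)·-0.2959) / (7) = -2.4752
  q = (11 - (3)·-2.4752 - (-3)·-0.2959) / (-8) = -2.1922
  r = (5 - (-1)·-2.4752 - (-3)·-2.1922) / (7) = -0.5788

-2.4752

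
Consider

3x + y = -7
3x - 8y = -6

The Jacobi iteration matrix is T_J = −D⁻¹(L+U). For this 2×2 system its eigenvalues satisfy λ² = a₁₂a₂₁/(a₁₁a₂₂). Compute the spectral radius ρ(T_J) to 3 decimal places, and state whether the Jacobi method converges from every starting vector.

0.354

a₁₂a₂₁/(a₁₁a₂₂) = (1)·(3) / ((3)·(-8)) = -0.125000
ρ = √|-0.125000| = √0.125000 = 0.354
ρ < 1, so Jacobi converges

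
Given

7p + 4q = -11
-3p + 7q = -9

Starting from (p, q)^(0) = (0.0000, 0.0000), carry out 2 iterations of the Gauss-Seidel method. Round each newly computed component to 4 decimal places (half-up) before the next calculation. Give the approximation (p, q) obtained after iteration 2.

(-0.4519, -1.4794)

Iteration 1:
  p = (-11 - (4)·0.0000) / (7) = -1.5714
  q = (-9 - (-3)·-1.5714) / (7) = -1.9592
Iteration 2:
  p = (-11 - (4)·-1.9592) / (7) = -0.4519
  q = (-9 - (-3)·-0.4519) / (7) = -1.4794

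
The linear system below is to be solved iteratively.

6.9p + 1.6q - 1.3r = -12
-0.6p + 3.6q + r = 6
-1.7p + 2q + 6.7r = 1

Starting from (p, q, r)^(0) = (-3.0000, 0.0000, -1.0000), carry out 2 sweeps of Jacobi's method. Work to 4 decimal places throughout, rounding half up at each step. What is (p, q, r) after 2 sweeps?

Iteration 1:
  p = (-12 - (1.6)·0.0000 - (-1.3)·-1.0000) / (6.9) = -1.9275
  q = (6 - (-0.6)·-3.0000 - (1)·-1.0000) / (3.6) = 1.4444
  r = (1 - (-1.7)·-3.0000 - (2)·0.0000) / (6.7) = -0.6119
Iteration 2:
  p = (-12 - (1.6)·1.4444 - (-1.3)·-0.6119) / (6.9) = -2.1893
  q = (6 - (-0.6)·-1.9275 - (1)·-0.6119) / (3.6) = 1.5154
  r = (1 - (-1.7)·-1.9275 - (2)·1.4444) / (6.7) = -0.7710

(-2.1893, 1.5154, -0.7710)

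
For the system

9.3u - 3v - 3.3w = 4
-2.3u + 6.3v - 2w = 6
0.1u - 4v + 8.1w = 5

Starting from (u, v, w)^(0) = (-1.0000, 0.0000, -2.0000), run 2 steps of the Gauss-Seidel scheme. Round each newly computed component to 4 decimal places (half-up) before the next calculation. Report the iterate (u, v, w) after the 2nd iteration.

(0.7576, 1.4598, 1.3288)

Iteration 1:
  u = (4 - (-3)·0.0000 - (-3.3)·-2.0000) / (9.3) = -0.2796
  v = (6 - (-2.3)·-0.2796 - (-2)·-2.0000) / (6.3) = 0.2154
  w = (5 - (0.1)·-0.2796 - (-4)·0.2154) / (8.1) = 0.7271
Iteration 2:
  u = (4 - (-3)·0.2154 - (-3.3)·0.7271) / (9.3) = 0.7576
  v = (6 - (-2.3)·0.7576 - (-2)·0.7271) / (6.3) = 1.4598
  w = (5 - (0.1)·0.7576 - (-4)·1.4598) / (8.1) = 1.3288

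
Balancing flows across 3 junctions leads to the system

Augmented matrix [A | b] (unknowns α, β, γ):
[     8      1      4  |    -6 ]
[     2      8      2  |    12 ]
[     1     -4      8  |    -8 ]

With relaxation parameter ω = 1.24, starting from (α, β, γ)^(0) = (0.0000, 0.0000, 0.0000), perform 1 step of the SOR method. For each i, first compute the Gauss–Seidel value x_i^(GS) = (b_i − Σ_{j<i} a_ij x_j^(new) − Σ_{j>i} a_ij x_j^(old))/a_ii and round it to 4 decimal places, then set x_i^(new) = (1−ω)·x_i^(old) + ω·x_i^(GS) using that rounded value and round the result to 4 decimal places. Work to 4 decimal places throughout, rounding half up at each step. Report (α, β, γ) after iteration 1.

Iteration 1:
  α: GS value = (-6 - (1)·0.0000 - (4)·0.0000) / (8) = -0.7500;  α ← (1−ω)·0.0000 + ω·-0.7500 = -0.9300
  β: GS value = (12 - (2)·-0.9300 - (2)·0.0000) / (8) = 1.7325;  β ← (1−ω)·0.0000 + ω·1.7325 = 2.1483
  γ: GS value = (-8 - (1)·-0.9300 - (-4)·2.1483) / (8) = 0.1904;  γ ← (1−ω)·0.0000 + ω·0.1904 = 0.2361

(-0.9300, 2.1483, 0.2361)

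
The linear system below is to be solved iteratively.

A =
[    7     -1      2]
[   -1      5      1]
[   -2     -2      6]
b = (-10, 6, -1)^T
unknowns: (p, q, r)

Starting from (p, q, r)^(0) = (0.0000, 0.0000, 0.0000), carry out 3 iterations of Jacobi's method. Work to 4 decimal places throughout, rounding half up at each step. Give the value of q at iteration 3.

1.0067

Iteration 1:
  p = (-10 - (-1)·0.0000 - (2)·0.0000) / (7) = -1.4286
  q = (6 - (-1)·0.0000 - (1)·0.0000) / (5) = 1.2000
  r = (-1 - (-2)·0.0000 - (-2)·0.0000) / (6) = -0.1667
Iteration 2:
  p = (-10 - (-1)·1.2000 - (2)·-0.1667) / (7) = -1.2095
  q = (6 - (-1)·-1.4286 - (1)·-0.1667) / (5) = 0.9476
  r = (-1 - (-2)·-1.4286 - (-2)·1.2000) / (6) = -0.2429
Iteration 3:
  p = (-10 - (-1)·0.9476 - (2)·-0.2429) / (7) = -1.2238
  q = (6 - (-1)·-1.2095 - (1)·-0.2429) / (5) = 1.0067
  r = (-1 - (-2)·-1.2095 - (-2)·0.9476) / (6) = -0.2540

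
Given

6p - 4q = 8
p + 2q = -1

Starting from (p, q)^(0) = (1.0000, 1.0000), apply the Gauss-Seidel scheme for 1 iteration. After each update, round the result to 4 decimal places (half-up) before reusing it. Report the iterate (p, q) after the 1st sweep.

(2.0000, -1.5000)

Iteration 1:
  p = (8 - (-4)·1.0000) / (6) = 2.0000
  q = (-1 - (1)·2.0000) / (2) = -1.5000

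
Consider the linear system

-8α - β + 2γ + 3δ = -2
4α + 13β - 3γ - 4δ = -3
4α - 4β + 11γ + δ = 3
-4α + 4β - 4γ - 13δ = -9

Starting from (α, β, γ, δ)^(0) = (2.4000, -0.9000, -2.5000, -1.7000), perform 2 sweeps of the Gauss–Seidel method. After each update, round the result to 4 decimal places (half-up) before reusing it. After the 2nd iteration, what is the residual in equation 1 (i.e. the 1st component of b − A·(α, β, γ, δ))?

Iteration 1:
  α = (-2 - (-1)·-0.9000 - (2)·-2.5000 - (3)·-1.7000) / (-8) = -0.9000
  β = (-3 - (4)·-0.9000 - (-3)·-2.5000 - (-4)·-1.7000) / (13) = -1.0538
  γ = (3 - (4)·-0.9000 - (-4)·-1.0538 - (1)·-1.7000) / (11) = 0.3713
  δ = (-9 - (-4)·-0.9000 - (4)·-1.0538 - (-4)·0.3713) / (-13) = 0.5307
Iteration 2:
  α = (-2 - (-1)·-1.0538 - (2)·0.3713 - (3)·0.5307) / (-8) = 0.6736
  β = (-3 - (4)·0.6736 - (-3)·0.3713 - (-4)·0.5307) / (13) = -0.1891
  γ = (3 - (4)·0.6736 - (-4)·-0.1891 - (1)·0.5307) / (11) = -0.0892
  δ = (-9 - (-4)·0.6736 - (4)·-0.1891 - (-4)·-0.0892) / (-13) = 0.4543
Residual b − A·x = (2.0152, -1.6865, 0.0761, -0.0001)

2.0152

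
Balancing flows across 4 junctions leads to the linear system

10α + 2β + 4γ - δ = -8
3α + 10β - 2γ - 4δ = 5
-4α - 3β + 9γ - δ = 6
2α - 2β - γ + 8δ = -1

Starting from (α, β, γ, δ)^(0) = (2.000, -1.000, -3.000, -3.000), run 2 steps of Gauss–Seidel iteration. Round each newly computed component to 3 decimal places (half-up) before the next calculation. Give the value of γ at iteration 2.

Iteration 1:
  α = (-8 - (2)·-1.000 - (4)·-3.000 - (-1)·-3.000) / (10) = 0.300
  β = (5 - (3)·0.300 - (-2)·-3.000 - (-4)·-3.000) / (10) = -1.390
  γ = (6 - (-4)·0.300 - (-3)·-1.390 - (-1)·-3.000) / (9) = 0.003
  δ = (-1 - (2)·0.300 - (-2)·-1.390 - (-1)·0.003) / (8) = -0.547
Iteration 2:
  α = (-8 - (2)·-1.390 - (4)·0.003 - (-1)·-0.547) / (10) = -0.578
  β = (5 - (3)·-0.578 - (-2)·0.003 - (-4)·-0.547) / (10) = 0.455
  γ = (6 - (-4)·-0.578 - (-3)·0.455 - (-1)·-0.547) / (9) = 0.501
  δ = (-1 - (2)·-0.578 - (-2)·0.455 - (-1)·0.501) / (8) = 0.196

0.501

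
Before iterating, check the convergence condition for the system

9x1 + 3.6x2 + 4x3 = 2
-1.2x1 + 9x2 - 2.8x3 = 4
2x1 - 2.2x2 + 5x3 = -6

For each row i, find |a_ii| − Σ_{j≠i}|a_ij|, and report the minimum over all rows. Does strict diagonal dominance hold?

row 1: |9| − (3.6+4) = 1.4
row 2: |9| − (1.2+2.8) = 5
row 3: |5| − (2+2.2) = 0.8
minimum over rows = 0.8 → strictly diagonally dominant (convergence guaranteed)

0.8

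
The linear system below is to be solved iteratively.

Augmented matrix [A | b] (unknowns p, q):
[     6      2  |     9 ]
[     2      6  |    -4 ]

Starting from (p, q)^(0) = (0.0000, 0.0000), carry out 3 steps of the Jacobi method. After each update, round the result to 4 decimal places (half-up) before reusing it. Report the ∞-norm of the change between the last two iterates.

Iteration 1:
  p = (9 - (2)·0.0000) / (6) = 1.5000
  q = (-4 - (2)·0.0000) / (6) = -0.6667
Iteration 2:
  p = (9 - (2)·-0.6667) / (6) = 1.7222
  q = (-4 - (2)·1.5000) / (6) = -1.1667
Iteration 3:
  p = (9 - (2)·-1.1667) / (6) = 1.8889
  q = (-4 - (2)·1.7222) / (6) = -1.2407
Change: (0.1667, -0.0740) → max |·| = 0.1667

0.1667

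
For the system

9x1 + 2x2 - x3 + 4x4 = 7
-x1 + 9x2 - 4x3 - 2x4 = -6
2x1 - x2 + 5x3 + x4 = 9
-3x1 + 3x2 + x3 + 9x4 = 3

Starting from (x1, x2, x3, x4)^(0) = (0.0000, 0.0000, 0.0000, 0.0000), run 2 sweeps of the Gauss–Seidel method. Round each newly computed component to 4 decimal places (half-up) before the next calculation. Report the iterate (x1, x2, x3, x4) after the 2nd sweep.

Iteration 1:
  x1 = (7 - (2)·0.0000 - (-1)·0.0000 - (4)·0.0000) / (9) = 0.7778
  x2 = (-6 - (-1)·0.7778 - (-4)·0.0000 - (-2)·0.0000) / (9) = -0.5802
  x3 = (9 - (2)·0.7778 - (-1)·-0.5802 - (1)·0.0000) / (5) = 1.3728
  x4 = (3 - (-3)·0.7778 - (3)·-0.5802 - (1)·1.3728) / (9) = 0.6335
Iteration 2:
  x1 = (7 - (2)·-0.5802 - (-1)·1.3728 - (4)·0.6335) / (9) = 0.7777
  x2 = (-6 - (-1)·0.7777 - (-4)·1.3728 - (-2)·0.6335) / (9) = 0.1707
  x3 = (9 - (2)·0.7777 - (-1)·0.1707 - (1)·0.6335) / (5) = 1.3964
  x4 = (3 - (-3)·0.7777 - (3)·0.1707 - (1)·1.3964) / (9) = 0.3805

(0.7777, 0.1707, 1.3964, 0.3805)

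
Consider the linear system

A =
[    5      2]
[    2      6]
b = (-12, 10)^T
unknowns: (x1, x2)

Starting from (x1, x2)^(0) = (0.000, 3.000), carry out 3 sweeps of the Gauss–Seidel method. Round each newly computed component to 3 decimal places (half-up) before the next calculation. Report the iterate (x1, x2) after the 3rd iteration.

(-3.540, 2.847)

Iteration 1:
  x1 = (-12 - (2)·3.000) / (5) = -3.600
  x2 = (10 - (2)·-3.600) / (6) = 2.867
Iteration 2:
  x1 = (-12 - (2)·2.867) / (5) = -3.547
  x2 = (10 - (2)·-3.547) / (6) = 2.849
Iteration 3:
  x1 = (-12 - (2)·2.849) / (5) = -3.540
  x2 = (10 - (2)·-3.540) / (6) = 2.847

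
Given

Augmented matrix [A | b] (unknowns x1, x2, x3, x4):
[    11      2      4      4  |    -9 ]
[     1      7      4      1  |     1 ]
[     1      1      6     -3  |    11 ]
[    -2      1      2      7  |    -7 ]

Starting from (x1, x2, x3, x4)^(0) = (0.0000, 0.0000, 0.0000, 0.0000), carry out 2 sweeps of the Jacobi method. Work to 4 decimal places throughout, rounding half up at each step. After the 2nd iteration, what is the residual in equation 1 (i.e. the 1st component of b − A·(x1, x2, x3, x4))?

6.2376

Iteration 1:
  x1 = (-9 - (2)·0.0000 - (4)·0.0000 - (4)·0.0000) / (11) = -0.8182
  x2 = (1 - (1)·0.0000 - (4)·0.0000 - (1)·0.0000) / (7) = 0.1429
  x3 = (11 - (1)·0.0000 - (1)·0.0000 - (-3)·0.0000) / (6) = 1.8333
  x4 = (-7 - (-2)·0.0000 - (1)·0.0000 - (2)·0.0000) / (7) = -1.0000
Iteration 2:
  x1 = (-9 - (2)·0.1429 - (4)·1.8333 - (4)·-1.0000) / (11) = -1.1472
  x2 = (1 - (1)·-0.8182 - (4)·1.8333 - (1)·-1.0000) / (7) = -0.6450
  x3 = (11 - (1)·-0.8182 - (1)·0.1429 - (-3)·-1.0000) / (6) = 1.4459
  x4 = (-7 - (-2)·-0.8182 - (1)·0.1429 - (2)·1.8333) / (7) = -1.7780
Residual b − A·x = (6.2376, 2.6566, -1.2172, 0.9048)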